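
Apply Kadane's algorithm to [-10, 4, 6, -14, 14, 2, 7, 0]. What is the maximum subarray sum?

Using Kadane's algorithm on [-10, 4, 6, -14, 14, 2, 7, 0]:

Scanning through the array:
Position 1 (value 4): max_ending_here = 4, max_so_far = 4
Position 2 (value 6): max_ending_here = 10, max_so_far = 10
Position 3 (value -14): max_ending_here = -4, max_so_far = 10
Position 4 (value 14): max_ending_here = 14, max_so_far = 14
Position 5 (value 2): max_ending_here = 16, max_so_far = 16
Position 6 (value 7): max_ending_here = 23, max_so_far = 23
Position 7 (value 0): max_ending_here = 23, max_so_far = 23

Maximum subarray: [14, 2, 7]
Maximum sum: 23

The maximum subarray is [14, 2, 7] with sum 23. This subarray runs from index 4 to index 6.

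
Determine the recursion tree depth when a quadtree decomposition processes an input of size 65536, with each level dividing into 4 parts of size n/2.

For divide and conquer with division factor 2:

Problem sizes at each level:
Level 0: 65536
Level 1: 32768
Level 2: 16384
Level 3: 8192
Level 4: 4096
Level 5: 2048
Level 6: 1024
Level 7: 512
Level 8: 256
Level 9: 128
Level 10: 64
Level 11: 32
Level 12: 16
Level 13: 8
Level 14: 4
Level 15: 2
Level 16: 1

The root is level 0 and the size-1 base case is level 16 (the tree spans levels 0 through 16, i.e. 17 levels counting the root), so the depth is the number of divisions: log_2(65536) = 16

The recursion tree depth is log_2(65536) = 16. At each level, the problem size is divided by 2, so it takes 16 divisions to reduce to a base case of size 1. The algorithm makes 4 recursive calls at each level.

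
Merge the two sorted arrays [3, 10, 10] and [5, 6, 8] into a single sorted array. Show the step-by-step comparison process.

Merging process:

Compare 3 vs 5: take 3 from left. Merged: [3]
Compare 10 vs 5: take 5 from right. Merged: [3, 5]
Compare 10 vs 6: take 6 from right. Merged: [3, 5, 6]
Compare 10 vs 8: take 8 from right. Merged: [3, 5, 6, 8]
Append remaining from left: [10, 10]. Merged: [3, 5, 6, 8, 10, 10]

Final merged array: [3, 5, 6, 8, 10, 10]
Total comparisons: 4

The merged array is [3, 5, 6, 8, 10, 10], requiring 4 comparisons. The merge step runs in O(n) time where n is the total number of elements.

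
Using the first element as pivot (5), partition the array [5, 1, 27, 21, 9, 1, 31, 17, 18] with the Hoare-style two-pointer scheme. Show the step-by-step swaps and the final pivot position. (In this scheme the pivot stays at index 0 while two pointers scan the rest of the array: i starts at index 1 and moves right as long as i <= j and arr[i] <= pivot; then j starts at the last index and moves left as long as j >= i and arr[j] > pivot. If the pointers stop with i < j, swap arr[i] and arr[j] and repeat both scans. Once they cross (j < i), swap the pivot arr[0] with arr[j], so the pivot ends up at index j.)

Hoare-style two-pointer partition with pivot = 5:

Initial array: [5, 1, 27, 21, 9, 1, 31, 17, 18]

Pointers start at i = 1, j = 8.
i stops at index 2 (arr[2]=27 > 5), j stops at index 5 (arr[5]=1 <= 5): swap arr[2] and arr[5], array becomes [5, 1, 1, 21, 9, 27, 31, 17, 18]
i ends at 3, j ends at 2: the pointers have crossed (j < i), so scanning stops.

Swap pivot arr[0] with arr[2] to place pivot at position 2: [1, 1, 5, 21, 9, 27, 31, 17, 18]
Pivot position: 2

After partitioning with pivot 5, the array becomes [1, 1, 5, 21, 9, 27, 31, 17, 18]. The pivot is placed at index 2. All elements to the left of the pivot are <= 5, and all elements to the right are > 5.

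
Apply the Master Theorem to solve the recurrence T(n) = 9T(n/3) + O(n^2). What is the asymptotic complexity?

Master Theorem for T(n) = 9T(n/3) + O(n^2):

a = 9, b = 3, c = 2
log_b(a) = log_3(9) = 2.0000

Case 2: c = 2 = log_3(9) = 2.0000
T(n) = O(n^2 log n) = O(n^2 log n)

For T(n) = 9T(n/3) + O(n^2): log_3(9) = 2.0000. This is Case 2 of the Master Theorem (c = log_b(a), equal work at all levels), giving O(n^2 log n).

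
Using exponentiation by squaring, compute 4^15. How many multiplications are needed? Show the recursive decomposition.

Computing 4^15 by squaring (build up from 4^1; each line after the first costs one multiplication):

4^1 = 4
4^2 = (4^1)^2 = 4^2 = 16
4^3 = 4 * 4^2 = 4 * 16 = 64
4^6 = (4^3)^2 = 64^2 = 4096
4^7 = 4 * 4^6 = 4 * 4096 = 16384
4^14 = (4^7)^2 = 16384^2 = 268435456
4^15 = 4 * 4^14 = 4 * 268435456 = 1073741824

Result: 1073741824
Multiplications needed: 6 (6 lines after 4^1)

4^15 = 1073741824. Using exponentiation by squaring, this requires 6 multiplications. The key idea: if the exponent is even, square the half-power; if odd, multiply by the base once.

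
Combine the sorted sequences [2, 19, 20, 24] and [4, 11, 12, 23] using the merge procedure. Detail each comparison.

Merging process:

Compare 2 vs 4: take 2 from left. Merged: [2]
Compare 19 vs 4: take 4 from right. Merged: [2, 4]
Compare 19 vs 11: take 11 from right. Merged: [2, 4, 11]
Compare 19 vs 12: take 12 from right. Merged: [2, 4, 11, 12]
Compare 19 vs 23: take 19 from left. Merged: [2, 4, 11, 12, 19]
Compare 20 vs 23: take 20 from left. Merged: [2, 4, 11, 12, 19, 20]
Compare 24 vs 23: take 23 from right. Merged: [2, 4, 11, 12, 19, 20, 23]
Append remaining from left: [24]. Merged: [2, 4, 11, 12, 19, 20, 23, 24]

Final merged array: [2, 4, 11, 12, 19, 20, 23, 24]
Total comparisons: 7

The merged array is [2, 4, 11, 12, 19, 20, 23, 24], requiring 7 comparisons. The merge step runs in O(n) time where n is the total number of elements.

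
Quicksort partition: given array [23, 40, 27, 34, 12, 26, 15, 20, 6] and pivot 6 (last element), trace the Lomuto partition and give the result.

Lomuto partition with pivot = 6:

Initial array: [23, 40, 27, 34, 12, 26, 15, 20, 6]

arr[0]=23 > 6: no swap
arr[1]=40 > 6: no swap
arr[2]=27 > 6: no swap
arr[3]=34 > 6: no swap
arr[4]=12 > 6: no swap
arr[5]=26 > 6: no swap
arr[6]=15 > 6: no swap
arr[7]=20 > 6: no swap

Place pivot at position 0: [6, 40, 27, 34, 12, 26, 15, 20, 23]
Pivot position: 0

After partitioning with pivot 6, the array becomes [6, 40, 27, 34, 12, 26, 15, 20, 23]. The pivot is placed at index 0. All elements to the left of the pivot are <= 6, and all elements to the right are > 6.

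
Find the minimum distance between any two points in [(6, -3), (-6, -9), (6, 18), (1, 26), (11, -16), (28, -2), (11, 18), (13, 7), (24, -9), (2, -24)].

Computing all pairwise distances among 10 points:

d((6, -3), (-6, -9)) = 13.4164
d((6, -3), (6, 18)) = 21.0
d((6, -3), (1, 26)) = 29.4279
d((6, -3), (11, -16)) = 13.9284
d((6, -3), (28, -2)) = 22.0227
d((6, -3), (11, 18)) = 21.587
d((6, -3), (13, 7)) = 12.2066
d((6, -3), (24, -9)) = 18.9737
d((6, -3), (2, -24)) = 21.3776
d((-6, -9), (6, 18)) = 29.5466
d((-6, -9), (1, 26)) = 35.6931
d((-6, -9), (11, -16)) = 18.3848
d((-6, -9), (28, -2)) = 34.7131
d((-6, -9), (11, 18)) = 31.9061
d((-6, -9), (13, 7)) = 24.8395
d((-6, -9), (24, -9)) = 30.0
d((-6, -9), (2, -24)) = 17.0
d((6, 18), (1, 26)) = 9.434
d((6, 18), (11, -16)) = 34.3657
d((6, 18), (28, -2)) = 29.7321
d((6, 18), (11, 18)) = 5.0 <-- minimum
d((6, 18), (13, 7)) = 13.0384
d((6, 18), (24, -9)) = 32.45
d((6, 18), (2, -24)) = 42.19
d((1, 26), (11, -16)) = 43.1741
d((1, 26), (28, -2)) = 38.8973
d((1, 26), (11, 18)) = 12.8062
d((1, 26), (13, 7)) = 22.4722
d((1, 26), (24, -9)) = 41.8808
d((1, 26), (2, -24)) = 50.01
d((11, -16), (28, -2)) = 22.0227
d((11, -16), (11, 18)) = 34.0
d((11, -16), (13, 7)) = 23.0868
d((11, -16), (24, -9)) = 14.7648
d((11, -16), (2, -24)) = 12.0416
d((28, -2), (11, 18)) = 26.2488
d((28, -2), (13, 7)) = 17.4929
d((28, -2), (24, -9)) = 8.0623
d((28, -2), (2, -24)) = 34.0588
d((11, 18), (13, 7)) = 11.1803
d((11, 18), (24, -9)) = 29.9666
d((11, 18), (2, -24)) = 42.9535
d((13, 7), (24, -9)) = 19.4165
d((13, 7), (2, -24)) = 32.8938
d((24, -9), (2, -24)) = 26.6271

Closest pair: (6, 18) and (11, 18) with distance 5.0

The closest pair is (6, 18) and (11, 18) with Euclidean distance 5.0. For 10 points, brute-force pairwise comparison is shown above. For large n, the divide-and-conquer algorithm (sort by x, recurse on halves, check the dividing strip) achieves O(n log n).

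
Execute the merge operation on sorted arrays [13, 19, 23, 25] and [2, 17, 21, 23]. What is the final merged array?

Merging process:

Compare 13 vs 2: take 2 from right. Merged: [2]
Compare 13 vs 17: take 13 from left. Merged: [2, 13]
Compare 19 vs 17: take 17 from right. Merged: [2, 13, 17]
Compare 19 vs 21: take 19 from left. Merged: [2, 13, 17, 19]
Compare 23 vs 21: take 21 from right. Merged: [2, 13, 17, 19, 21]
Compare 23 vs 23: take 23 from left. Merged: [2, 13, 17, 19, 21, 23]
Compare 25 vs 23: take 23 from right. Merged: [2, 13, 17, 19, 21, 23, 23]
Append remaining from left: [25]. Merged: [2, 13, 17, 19, 21, 23, 23, 25]

Final merged array: [2, 13, 17, 19, 21, 23, 23, 25]
Total comparisons: 7

The merged array is [2, 13, 17, 19, 21, 23, 23, 25], requiring 7 comparisons. The merge step runs in O(n) time where n is the total number of elements.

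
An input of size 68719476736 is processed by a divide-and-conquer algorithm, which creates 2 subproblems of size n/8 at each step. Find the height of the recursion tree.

For divide and conquer with division factor 8:

Problem sizes at each level:
Level 0: 68719476736
Level 1: 8589934592
Level 2: 1073741824
Level 3: 134217728
Level 4: 16777216
Level 5: 2097152
Level 6: 262144
Level 7: 32768
Level 8: 4096
Level 9: 512
Level 10: 64
Level 11: 8
Level 12: 1

The root is level 0 and the size-1 base case is level 12 (the tree spans levels 0 through 12, i.e. 13 levels counting the root), so the depth is the number of divisions: log_8(68719476736) = 12

The recursion tree depth is log_8(68719476736) = 12. At each level, the problem size is divided by 8, so it takes 12 divisions to reduce to a base case of size 1. The algorithm makes 2 recursive calls at each level.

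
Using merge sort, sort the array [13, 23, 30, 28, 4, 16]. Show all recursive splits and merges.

Merge sort trace:

Split: [13, 23, 30, 28, 4, 16] -> [13, 23, 30] and [28, 4, 16]
  Split: [13, 23, 30] -> [13] and [23, 30]
    Split: [23, 30] -> [23] and [30]
    Merge: [23] + [30] -> [23, 30]
  Merge: [13] + [23, 30] -> [13, 23, 30]
  Split: [28, 4, 16] -> [28] and [4, 16]
    Split: [4, 16] -> [4] and [16]
    Merge: [4] + [16] -> [4, 16]
  Merge: [28] + [4, 16] -> [4, 16, 28]
Merge: [13, 23, 30] + [4, 16, 28] -> [4, 13, 16, 23, 28, 30]

Final sorted array: [4, 13, 16, 23, 28, 30]

The merge sort proceeds by recursively splitting the array and merging sorted halves.
After all merges, the sorted array is [4, 13, 16, 23, 28, 30].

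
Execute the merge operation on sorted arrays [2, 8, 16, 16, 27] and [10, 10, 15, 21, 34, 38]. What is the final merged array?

Merging process:

Compare 2 vs 10: take 2 from left. Merged: [2]
Compare 8 vs 10: take 8 from left. Merged: [2, 8]
Compare 16 vs 10: take 10 from right. Merged: [2, 8, 10]
Compare 16 vs 10: take 10 from right. Merged: [2, 8, 10, 10]
Compare 16 vs 15: take 15 from right. Merged: [2, 8, 10, 10, 15]
Compare 16 vs 21: take 16 from left. Merged: [2, 8, 10, 10, 15, 16]
Compare 16 vs 21: take 16 from left. Merged: [2, 8, 10, 10, 15, 16, 16]
Compare 27 vs 21: take 21 from right. Merged: [2, 8, 10, 10, 15, 16, 16, 21]
Compare 27 vs 34: take 27 from left. Merged: [2, 8, 10, 10, 15, 16, 16, 21, 27]
Append remaining from right: [34, 38]. Merged: [2, 8, 10, 10, 15, 16, 16, 21, 27, 34, 38]

Final merged array: [2, 8, 10, 10, 15, 16, 16, 21, 27, 34, 38]
Total comparisons: 9

The merged array is [2, 8, 10, 10, 15, 16, 16, 21, 27, 34, 38], requiring 9 comparisons. The merge step runs in O(n) time where n is the total number of elements.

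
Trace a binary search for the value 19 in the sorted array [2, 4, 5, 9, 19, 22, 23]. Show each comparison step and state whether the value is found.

Binary search for 19 in [2, 4, 5, 9, 19, 22, 23]:

lo=0, hi=6, mid=3, arr[mid]=9 -> 9 < 19, search right half
lo=4, hi=6, mid=5, arr[mid]=22 -> 22 > 19, search left half
lo=4, hi=4, mid=4, arr[mid]=19 -> Found target at index 4!

Binary search finds 19 at index 4 after 3 comparisons. The search repeatedly halves the search space by comparing with the middle element.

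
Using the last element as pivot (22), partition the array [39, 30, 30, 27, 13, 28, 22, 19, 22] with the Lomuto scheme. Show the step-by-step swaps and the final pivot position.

Lomuto partition with pivot = 22:

Initial array: [39, 30, 30, 27, 13, 28, 22, 19, 22]

arr[0]=39 > 22: no swap
arr[1]=30 > 22: no swap
arr[2]=30 > 22: no swap
arr[3]=27 > 22: no swap
arr[4]=13 <= 22: swap with position 0, array becomes [13, 30, 30, 27, 39, 28, 22, 19, 22]
arr[5]=28 > 22: no swap
arr[6]=22 <= 22: swap with position 1, array becomes [13, 22, 30, 27, 39, 28, 30, 19, 22]
arr[7]=19 <= 22: swap with position 2, array becomes [13, 22, 19, 27, 39, 28, 30, 30, 22]

Place pivot at position 3: [13, 22, 19, 22, 39, 28, 30, 30, 27]
Pivot position: 3

After partitioning with pivot 22, the array becomes [13, 22, 19, 22, 39, 28, 30, 30, 27]. The pivot is placed at index 3. All elements to the left of the pivot are <= 22, and all elements to the right are > 22.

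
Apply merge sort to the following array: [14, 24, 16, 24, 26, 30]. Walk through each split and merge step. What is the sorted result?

Merge sort trace:

Split: [14, 24, 16, 24, 26, 30] -> [14, 24, 16] and [24, 26, 30]
  Split: [14, 24, 16] -> [14] and [24, 16]
    Split: [24, 16] -> [24] and [16]
    Merge: [24] + [16] -> [16, 24]
  Merge: [14] + [16, 24] -> [14, 16, 24]
  Split: [24, 26, 30] -> [24] and [26, 30]
    Split: [26, 30] -> [26] and [30]
    Merge: [26] + [30] -> [26, 30]
  Merge: [24] + [26, 30] -> [24, 26, 30]
Merge: [14, 16, 24] + [24, 26, 30] -> [14, 16, 24, 24, 26, 30]

Final sorted array: [14, 16, 24, 24, 26, 30]

The merge sort proceeds by recursively splitting the array and merging sorted halves.
After all merges, the sorted array is [14, 16, 24, 24, 26, 30].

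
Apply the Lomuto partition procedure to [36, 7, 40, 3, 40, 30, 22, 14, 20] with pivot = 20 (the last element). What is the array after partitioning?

Lomuto partition with pivot = 20:

Initial array: [36, 7, 40, 3, 40, 30, 22, 14, 20]

arr[0]=36 > 20: no swap
arr[1]=7 <= 20: swap with position 0, array becomes [7, 36, 40, 3, 40, 30, 22, 14, 20]
arr[2]=40 > 20: no swap
arr[3]=3 <= 20: swap with position 1, array becomes [7, 3, 40, 36, 40, 30, 22, 14, 20]
arr[4]=40 > 20: no swap
arr[5]=30 > 20: no swap
arr[6]=22 > 20: no swap
arr[7]=14 <= 20: swap with position 2, array becomes [7, 3, 14, 36, 40, 30, 22, 40, 20]

Place pivot at position 3: [7, 3, 14, 20, 40, 30, 22, 40, 36]
Pivot position: 3

After partitioning with pivot 20, the array becomes [7, 3, 14, 20, 40, 30, 22, 40, 36]. The pivot is placed at index 3. All elements to the left of the pivot are <= 20, and all elements to the right are > 20.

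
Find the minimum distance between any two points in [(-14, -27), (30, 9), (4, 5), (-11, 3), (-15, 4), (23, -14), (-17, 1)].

Computing all pairwise distances among 7 points:

d((-14, -27), (30, 9)) = 56.8507
d((-14, -27), (4, 5)) = 36.7151
d((-14, -27), (-11, 3)) = 30.1496
d((-14, -27), (-15, 4)) = 31.0161
d((-14, -27), (23, -14)) = 39.2173
d((-14, -27), (-17, 1)) = 28.1603
d((30, 9), (4, 5)) = 26.3059
d((30, 9), (-11, 3)) = 41.4367
d((30, 9), (-15, 4)) = 45.2769
d((30, 9), (23, -14)) = 24.0416
d((30, 9), (-17, 1)) = 47.676
d((4, 5), (-11, 3)) = 15.1327
d((4, 5), (-15, 4)) = 19.0263
d((4, 5), (23, -14)) = 26.8701
d((4, 5), (-17, 1)) = 21.3776
d((-11, 3), (-15, 4)) = 4.1231
d((-11, 3), (23, -14)) = 38.0132
d((-11, 3), (-17, 1)) = 6.3246
d((-15, 4), (23, -14)) = 42.0476
d((-15, 4), (-17, 1)) = 3.6056 <-- minimum
d((23, -14), (-17, 1)) = 42.72

Closest pair: (-15, 4) and (-17, 1) with distance 3.6056

The closest pair is (-15, 4) and (-17, 1) with Euclidean distance 3.6056. For 7 points, brute-force pairwise comparison is shown above. For large n, the divide-and-conquer algorithm (sort by x, recurse on halves, check the dividing strip) achieves O(n log n).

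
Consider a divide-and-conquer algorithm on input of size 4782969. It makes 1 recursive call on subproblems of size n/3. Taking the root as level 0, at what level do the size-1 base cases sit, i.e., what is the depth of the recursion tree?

For divide and conquer with division factor 3:

Problem sizes at each level:
Level 0: 4782969
Level 1: 1594323
Level 2: 531441
Level 3: 177147
Level 4: 59049
Level 5: 19683
Level 6: 6561
Level 7: 2187
Level 8: 729
Level 9: 243
Level 10: 81
Level 11: 27
Level 12: 9
Level 13: 3
Level 14: 1

The root is level 0 and the size-1 base case is level 14 (the tree spans levels 0 through 14, i.e. 15 levels counting the root), so the depth is the number of divisions: log_3(4782969) = 14

The recursion tree depth is log_3(4782969) = 14. At each level, the problem size is divided by 3, so it takes 14 divisions to reduce to a base case of size 1. The algorithm makes 1 recursive call at each level.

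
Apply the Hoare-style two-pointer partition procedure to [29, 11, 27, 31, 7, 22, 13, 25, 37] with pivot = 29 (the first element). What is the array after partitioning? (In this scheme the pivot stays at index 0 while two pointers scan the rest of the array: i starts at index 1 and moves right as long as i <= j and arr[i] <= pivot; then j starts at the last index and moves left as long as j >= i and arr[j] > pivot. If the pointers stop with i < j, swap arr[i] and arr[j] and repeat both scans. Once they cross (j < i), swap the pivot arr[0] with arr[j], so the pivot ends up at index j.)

Hoare-style two-pointer partition with pivot = 29:

Initial array: [29, 11, 27, 31, 7, 22, 13, 25, 37]

Pointers start at i = 1, j = 8.
i stops at index 3 (arr[3]=31 > 29), j stops at index 7 (arr[7]=25 <= 29): swap arr[3] and arr[7], array becomes [29, 11, 27, 25, 7, 22, 13, 31, 37]
i ends at 7, j ends at 6: the pointers have crossed (j < i), so scanning stops.

Swap pivot arr[0] with arr[6] to place pivot at position 6: [13, 11, 27, 25, 7, 22, 29, 31, 37]
Pivot position: 6

After partitioning with pivot 29, the array becomes [13, 11, 27, 25, 7, 22, 29, 31, 37]. The pivot is placed at index 6. All elements to the left of the pivot are <= 29, and all elements to the right are > 29.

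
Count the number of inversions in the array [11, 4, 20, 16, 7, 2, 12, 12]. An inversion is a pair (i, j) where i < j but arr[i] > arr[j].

Finding inversions in [11, 4, 20, 16, 7, 2, 12, 12]:

(0, 1): arr[0]=11 > arr[1]=4
(0, 4): arr[0]=11 > arr[4]=7
(0, 5): arr[0]=11 > arr[5]=2
(1, 5): arr[1]=4 > arr[5]=2
(2, 3): arr[2]=20 > arr[3]=16
(2, 4): arr[2]=20 > arr[4]=7
(2, 5): arr[2]=20 > arr[5]=2
(2, 6): arr[2]=20 > arr[6]=12
(2, 7): arr[2]=20 > arr[7]=12
(3, 4): arr[3]=16 > arr[4]=7
(3, 5): arr[3]=16 > arr[5]=2
(3, 6): arr[3]=16 > arr[6]=12
(3, 7): arr[3]=16 > arr[7]=12
(4, 5): arr[4]=7 > arr[5]=2

Total inversions: 14

The array has 14 inversion(s): (0,1), (0,4), (0,5), (1,5), (2,3), (2,4), (2,5), (2,6), (2,7), (3,4), (3,5), (3,6), (3,7), (4,5). Each pair (i,j) satisfies i < j and arr[i] > arr[j].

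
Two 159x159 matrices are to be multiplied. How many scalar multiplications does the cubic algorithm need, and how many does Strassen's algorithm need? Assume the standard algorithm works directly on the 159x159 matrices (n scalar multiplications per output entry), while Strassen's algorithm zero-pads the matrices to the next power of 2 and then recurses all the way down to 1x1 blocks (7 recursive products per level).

Matrix multiplication for 159x159 matrices:

Strassen's algorithm requires power-of-2 dimensions. Pad 159x159 to 256x256 (next power of 2).

Standard algorithm: 159^3 = 4019679 multiplications
Strassen's algorithm: 7^(log2(256)) = 7^8 = 5764801 multiplications
Difference: 4019679 - 5764801 = -1745122 (Strassen uses MORE here due to padding overhead — for small or just-over-power-of-2 n, padding can outweigh the per-level savings)

Standard: 4019679 multiplications (159^3). Strassen: 5764801 multiplications (7^8, after padding to 256x256). Strassen reduces 8 recursive multiplications to 7 at each level.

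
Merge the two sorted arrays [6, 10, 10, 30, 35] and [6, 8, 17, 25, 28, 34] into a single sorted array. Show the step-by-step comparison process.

Merging process:

Compare 6 vs 6: take 6 from left. Merged: [6]
Compare 10 vs 6: take 6 from right. Merged: [6, 6]
Compare 10 vs 8: take 8 from right. Merged: [6, 6, 8]
Compare 10 vs 17: take 10 from left. Merged: [6, 6, 8, 10]
Compare 10 vs 17: take 10 from left. Merged: [6, 6, 8, 10, 10]
Compare 30 vs 17: take 17 from right. Merged: [6, 6, 8, 10, 10, 17]
Compare 30 vs 25: take 25 from right. Merged: [6, 6, 8, 10, 10, 17, 25]
Compare 30 vs 28: take 28 from right. Merged: [6, 6, 8, 10, 10, 17, 25, 28]
Compare 30 vs 34: take 30 from left. Merged: [6, 6, 8, 10, 10, 17, 25, 28, 30]
Compare 35 vs 34: take 34 from right. Merged: [6, 6, 8, 10, 10, 17, 25, 28, 30, 34]
Append remaining from left: [35]. Merged: [6, 6, 8, 10, 10, 17, 25, 28, 30, 34, 35]

Final merged array: [6, 6, 8, 10, 10, 17, 25, 28, 30, 34, 35]
Total comparisons: 10

The merged array is [6, 6, 8, 10, 10, 17, 25, 28, 30, 34, 35], requiring 10 comparisons. The merge step runs in O(n) time where n is the total number of elements.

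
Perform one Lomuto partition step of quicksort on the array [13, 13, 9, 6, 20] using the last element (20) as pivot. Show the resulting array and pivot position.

Lomuto partition with pivot = 20:

Initial array: [13, 13, 9, 6, 20]

arr[0]=13 <= 20: swap with position 0, array becomes [13, 13, 9, 6, 20]
arr[1]=13 <= 20: swap with position 1, array becomes [13, 13, 9, 6, 20]
arr[2]=9 <= 20: swap with position 2, array becomes [13, 13, 9, 6, 20]
arr[3]=6 <= 20: swap with position 3, array becomes [13, 13, 9, 6, 20]

Place pivot at position 4: [13, 13, 9, 6, 20]
Pivot position: 4

After partitioning with pivot 20, the array becomes [13, 13, 9, 6, 20]. The pivot is placed at index 4. All elements to the left of the pivot are <= 20, and all elements to the right are > 20.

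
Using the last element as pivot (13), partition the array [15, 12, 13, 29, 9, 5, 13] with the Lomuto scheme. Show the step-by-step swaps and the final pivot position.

Lomuto partition with pivot = 13:

Initial array: [15, 12, 13, 29, 9, 5, 13]

arr[0]=15 > 13: no swap
arr[1]=12 <= 13: swap with position 0, array becomes [12, 15, 13, 29, 9, 5, 13]
arr[2]=13 <= 13: swap with position 1, array becomes [12, 13, 15, 29, 9, 5, 13]
arr[3]=29 > 13: no swap
arr[4]=9 <= 13: swap with position 2, array becomes [12, 13, 9, 29, 15, 5, 13]
arr[5]=5 <= 13: swap with position 3, array becomes [12, 13, 9, 5, 15, 29, 13]

Place pivot at position 4: [12, 13, 9, 5, 13, 29, 15]
Pivot position: 4

After partitioning with pivot 13, the array becomes [12, 13, 9, 5, 13, 29, 15]. The pivot is placed at index 4. All elements to the left of the pivot are <= 13, and all elements to the right are > 13.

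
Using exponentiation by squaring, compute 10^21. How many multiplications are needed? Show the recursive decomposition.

Computing 10^21 by squaring (build up from 10^1; each line after the first costs one multiplication):

10^1 = 10
10^2 = (10^1)^2 = 10^2 = 100
10^4 = (10^2)^2 = 100^2 = 10000
10^5 = 10 * 10^4 = 10 * 10000 = 100000
10^10 = (10^5)^2 = 100000^2 = 10000000000
10^20 = (10^10)^2 = 10000000000^2 = 100000000000000000000
10^21 = 10 * 10^20 = 10 * 100000000000000000000 = 1000000000000000000000

Result: 1000000000000000000000
Multiplications needed: 6 (6 lines after 10^1)

10^21 = 1000000000000000000000. Using exponentiation by squaring, this requires 6 multiplications. The key idea: if the exponent is even, square the half-power; if odd, multiply by the base once.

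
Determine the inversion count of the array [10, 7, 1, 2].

Finding inversions in [10, 7, 1, 2]:

(0, 1): arr[0]=10 > arr[1]=7
(0, 2): arr[0]=10 > arr[2]=1
(0, 3): arr[0]=10 > arr[3]=2
(1, 2): arr[1]=7 > arr[2]=1
(1, 3): arr[1]=7 > arr[3]=2

Total inversions: 5

The array has 5 inversion(s): (0,1), (0,2), (0,3), (1,2), (1,3). Each pair (i,j) satisfies i < j and arr[i] > arr[j].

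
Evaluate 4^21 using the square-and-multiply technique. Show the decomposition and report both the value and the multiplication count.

Computing 4^21 by squaring (build up from 4^1; each line after the first costs one multiplication):

4^1 = 4
4^2 = (4^1)^2 = 4^2 = 16
4^4 = (4^2)^2 = 16^2 = 256
4^5 = 4 * 4^4 = 4 * 256 = 1024
4^10 = (4^5)^2 = 1024^2 = 1048576
4^20 = (4^10)^2 = 1048576^2 = 1099511627776
4^21 = 4 * 4^20 = 4 * 1099511627776 = 4398046511104

Result: 4398046511104
Multiplications needed: 6 (6 lines after 4^1)

4^21 = 4398046511104. Using exponentiation by squaring, this requires 6 multiplications. The key idea: if the exponent is even, square the half-power; if odd, multiply by the base once.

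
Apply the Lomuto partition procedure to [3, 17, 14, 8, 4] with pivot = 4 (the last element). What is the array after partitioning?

Lomuto partition with pivot = 4:

Initial array: [3, 17, 14, 8, 4]

arr[0]=3 <= 4: swap with position 0, array becomes [3, 17, 14, 8, 4]
arr[1]=17 > 4: no swap
arr[2]=14 > 4: no swap
arr[3]=8 > 4: no swap

Place pivot at position 1: [3, 4, 14, 8, 17]
Pivot position: 1

After partitioning with pivot 4, the array becomes [3, 4, 14, 8, 17]. The pivot is placed at index 1. All elements to the left of the pivot are <= 4, and all elements to the right are > 4.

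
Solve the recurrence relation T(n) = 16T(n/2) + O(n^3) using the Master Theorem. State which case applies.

Master Theorem for T(n) = 16T(n/2) + O(n^3):

a = 16, b = 2, c = 3
log_b(a) = log_2(16) = 4.0000

Case 1: c = 3 < log_2(16) = 4.0000
T(n) = O(n^(log_2 16)) = O(n^4)

For T(n) = 16T(n/2) + O(n^3): log_2(16) = 4.0000. This is Case 1 of the Master Theorem (c < log_b(a), work dominated by leaves), giving O(n^4).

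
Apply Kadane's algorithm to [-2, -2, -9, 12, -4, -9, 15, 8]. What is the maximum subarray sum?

Using Kadane's algorithm on [-2, -2, -9, 12, -4, -9, 15, 8]:

Scanning through the array:
Position 1 (value -2): max_ending_here = -2, max_so_far = -2
Position 2 (value -9): max_ending_here = -9, max_so_far = -2
Position 3 (value 12): max_ending_here = 12, max_so_far = 12
Position 4 (value -4): max_ending_here = 8, max_so_far = 12
Position 5 (value -9): max_ending_here = -1, max_so_far = 12
Position 6 (value 15): max_ending_here = 15, max_so_far = 15
Position 7 (value 8): max_ending_here = 23, max_so_far = 23

Maximum subarray: [15, 8]
Maximum sum: 23

The maximum subarray is [15, 8] with sum 23. This subarray runs from index 6 to index 7.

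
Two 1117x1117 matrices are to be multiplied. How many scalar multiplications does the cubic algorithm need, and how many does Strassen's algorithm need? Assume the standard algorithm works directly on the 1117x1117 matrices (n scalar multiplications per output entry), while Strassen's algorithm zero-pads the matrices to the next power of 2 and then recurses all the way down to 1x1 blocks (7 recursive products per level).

Matrix multiplication for 1117x1117 matrices:

Strassen's algorithm requires power-of-2 dimensions. Pad 1117x1117 to 2048x2048 (next power of 2).

Standard algorithm: 1117^3 = 1393668613 multiplications
Strassen's algorithm: 7^(log2(2048)) = 7^11 = 1977326743 multiplications
Difference: 1393668613 - 1977326743 = -583658130 (Strassen uses MORE here due to padding overhead — for small or just-over-power-of-2 n, padding can outweigh the per-level savings)

Standard: 1393668613 multiplications (1117^3). Strassen: 1977326743 multiplications (7^11, after padding to 2048x2048). Strassen reduces 8 recursive multiplications to 7 at each level.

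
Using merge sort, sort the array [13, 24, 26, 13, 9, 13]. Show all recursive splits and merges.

Merge sort trace:

Split: [13, 24, 26, 13, 9, 13] -> [13, 24, 26] and [13, 9, 13]
  Split: [13, 24, 26] -> [13] and [24, 26]
    Split: [24, 26] -> [24] and [26]
    Merge: [24] + [26] -> [24, 26]
  Merge: [13] + [24, 26] -> [13, 24, 26]
  Split: [13, 9, 13] -> [13] and [9, 13]
    Split: [9, 13] -> [9] and [13]
    Merge: [9] + [13] -> [9, 13]
  Merge: [13] + [9, 13] -> [9, 13, 13]
Merge: [13, 24, 26] + [9, 13, 13] -> [9, 13, 13, 13, 24, 26]

Final sorted array: [9, 13, 13, 13, 24, 26]

The merge sort proceeds by recursively splitting the array and merging sorted halves.
After all merges, the sorted array is [9, 13, 13, 13, 24, 26].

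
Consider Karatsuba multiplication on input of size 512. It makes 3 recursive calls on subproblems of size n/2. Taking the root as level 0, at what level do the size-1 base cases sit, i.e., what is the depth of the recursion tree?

For divide and conquer with division factor 2:

Problem sizes at each level:
Level 0: 512
Level 1: 256
Level 2: 128
Level 3: 64
Level 4: 32
Level 5: 16
Level 6: 8
Level 7: 4
Level 8: 2
Level 9: 1

The root is level 0 and the size-1 base case is level 9 (the tree spans levels 0 through 9, i.e. 10 levels counting the root), so the depth is the number of divisions: log_2(512) = 9

The recursion tree depth is log_2(512) = 9. At each level, the problem size is divided by 2, so it takes 9 divisions to reduce to a base case of size 1. The algorithm makes 3 recursive calls at each level.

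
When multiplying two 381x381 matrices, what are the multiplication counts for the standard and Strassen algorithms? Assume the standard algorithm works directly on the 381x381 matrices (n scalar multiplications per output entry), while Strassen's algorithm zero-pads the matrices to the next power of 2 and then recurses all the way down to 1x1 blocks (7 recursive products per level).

Matrix multiplication for 381x381 matrices:

Strassen's algorithm requires power-of-2 dimensions. Pad 381x381 to 512x512 (next power of 2).

Standard algorithm: 381^3 = 55306341 multiplications
Strassen's algorithm: 7^(log2(512)) = 7^9 = 40353607 multiplications
Savings: 55306341 - 40353607 = 14952734 multiplications

Standard: 55306341 multiplications (381^3). Strassen: 40353607 multiplications (7^9, after padding to 512x512). Strassen reduces 8 recursive multiplications to 7 at each level.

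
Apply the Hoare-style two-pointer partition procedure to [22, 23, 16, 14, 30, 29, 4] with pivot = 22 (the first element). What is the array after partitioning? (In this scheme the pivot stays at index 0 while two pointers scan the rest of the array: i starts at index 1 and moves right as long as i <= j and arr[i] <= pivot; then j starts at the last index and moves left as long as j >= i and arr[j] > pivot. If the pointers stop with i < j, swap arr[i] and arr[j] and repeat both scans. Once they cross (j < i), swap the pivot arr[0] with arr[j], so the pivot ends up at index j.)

Hoare-style two-pointer partition with pivot = 22:

Initial array: [22, 23, 16, 14, 30, 29, 4]

Pointers start at i = 1, j = 6.
i stops at index 1 (arr[1]=23 > 22), j stops at index 6 (arr[6]=4 <= 22): swap arr[1] and arr[6], array becomes [22, 4, 16, 14, 30, 29, 23]
i ends at 4, j ends at 3: the pointers have crossed (j < i), so scanning stops.

Swap pivot arr[0] with arr[3] to place pivot at position 3: [14, 4, 16, 22, 30, 29, 23]
Pivot position: 3

After partitioning with pivot 22, the array becomes [14, 4, 16, 22, 30, 29, 23]. The pivot is placed at index 3. All elements to the left of the pivot are <= 22, and all elements to the right are > 22.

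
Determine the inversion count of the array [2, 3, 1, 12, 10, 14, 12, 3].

Finding inversions in [2, 3, 1, 12, 10, 14, 12, 3]:

(0, 2): arr[0]=2 > arr[2]=1
(1, 2): arr[1]=3 > arr[2]=1
(3, 4): arr[3]=12 > arr[4]=10
(3, 7): arr[3]=12 > arr[7]=3
(4, 7): arr[4]=10 > arr[7]=3
(5, 6): arr[5]=14 > arr[6]=12
(5, 7): arr[5]=14 > arr[7]=3
(6, 7): arr[6]=12 > arr[7]=3

Total inversions: 8

The array has 8 inversion(s): (0,2), (1,2), (3,4), (3,7), (4,7), (5,6), (5,7), (6,7). Each pair (i,j) satisfies i < j and arr[i] > arr[j].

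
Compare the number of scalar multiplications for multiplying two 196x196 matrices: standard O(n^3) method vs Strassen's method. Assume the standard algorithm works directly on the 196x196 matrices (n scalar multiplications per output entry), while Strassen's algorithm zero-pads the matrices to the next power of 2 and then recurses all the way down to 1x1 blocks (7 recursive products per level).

Matrix multiplication for 196x196 matrices:

Strassen's algorithm requires power-of-2 dimensions. Pad 196x196 to 256x256 (next power of 2).

Standard algorithm: 196^3 = 7529536 multiplications
Strassen's algorithm: 7^(log2(256)) = 7^8 = 5764801 multiplications
Savings: 7529536 - 5764801 = 1764735 multiplications

Standard: 7529536 multiplications (196^3). Strassen: 5764801 multiplications (7^8, after padding to 256x256). Strassen reduces 8 recursive multiplications to 7 at each level.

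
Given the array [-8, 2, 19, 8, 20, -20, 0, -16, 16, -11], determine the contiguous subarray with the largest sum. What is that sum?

Using Kadane's algorithm on [-8, 2, 19, 8, 20, -20, 0, -16, 16, -11]:

Scanning through the array:
Position 1 (value 2): max_ending_here = 2, max_so_far = 2
Position 2 (value 19): max_ending_here = 21, max_so_far = 21
Position 3 (value 8): max_ending_here = 29, max_so_far = 29
Position 4 (value 20): max_ending_here = 49, max_so_far = 49
Position 5 (value -20): max_ending_here = 29, max_so_far = 49
Position 6 (value 0): max_ending_here = 29, max_so_far = 49
Position 7 (value -16): max_ending_here = 13, max_so_far = 49
Position 8 (value 16): max_ending_here = 29, max_so_far = 49
Position 9 (value -11): max_ending_here = 18, max_so_far = 49

Maximum subarray: [2, 19, 8, 20]
Maximum sum: 49

The maximum subarray is [2, 19, 8, 20] with sum 49. This subarray runs from index 1 to index 4.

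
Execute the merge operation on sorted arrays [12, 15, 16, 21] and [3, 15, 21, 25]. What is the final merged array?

Merging process:

Compare 12 vs 3: take 3 from right. Merged: [3]
Compare 12 vs 15: take 12 from left. Merged: [3, 12]
Compare 15 vs 15: take 15 from left. Merged: [3, 12, 15]
Compare 16 vs 15: take 15 from right. Merged: [3, 12, 15, 15]
Compare 16 vs 21: take 16 from left. Merged: [3, 12, 15, 15, 16]
Compare 21 vs 21: take 21 from left. Merged: [3, 12, 15, 15, 16, 21]
Append remaining from right: [21, 25]. Merged: [3, 12, 15, 15, 16, 21, 21, 25]

Final merged array: [3, 12, 15, 15, 16, 21, 21, 25]
Total comparisons: 6

The merged array is [3, 12, 15, 15, 16, 21, 21, 25], requiring 6 comparisons. The merge step runs in O(n) time where n is the total number of elements.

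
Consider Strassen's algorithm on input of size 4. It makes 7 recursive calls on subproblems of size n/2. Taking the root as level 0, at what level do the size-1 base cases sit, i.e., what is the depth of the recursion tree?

For divide and conquer with division factor 2:

Problem sizes at each level:
Level 0: 4
Level 1: 2
Level 2: 1

The root is level 0 and the size-1 base case is level 2 (the tree spans levels 0 through 2, i.e. 3 levels counting the root), so the depth is the number of divisions: log_2(4) = 2

The recursion tree depth is log_2(4) = 2. At each level, the problem size is divided by 2, so it takes 2 divisions to reduce to a base case of size 1. The algorithm makes 7 recursive calls at each level.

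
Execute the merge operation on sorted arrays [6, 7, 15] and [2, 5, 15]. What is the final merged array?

Merging process:

Compare 6 vs 2: take 2 from right. Merged: [2]
Compare 6 vs 5: take 5 from right. Merged: [2, 5]
Compare 6 vs 15: take 6 from left. Merged: [2, 5, 6]
Compare 7 vs 15: take 7 from left. Merged: [2, 5, 6, 7]
Compare 15 vs 15: take 15 from left. Merged: [2, 5, 6, 7, 15]
Append remaining from right: [15]. Merged: [2, 5, 6, 7, 15, 15]

Final merged array: [2, 5, 6, 7, 15, 15]
Total comparisons: 5

The merged array is [2, 5, 6, 7, 15, 15], requiring 5 comparisons. The merge step runs in O(n) time where n is the total number of elements.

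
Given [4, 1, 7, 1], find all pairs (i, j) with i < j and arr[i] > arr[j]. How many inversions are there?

Finding inversions in [4, 1, 7, 1]:

(0, 1): arr[0]=4 > arr[1]=1
(0, 3): arr[0]=4 > arr[3]=1
(2, 3): arr[2]=7 > arr[3]=1

Total inversions: 3

The array has 3 inversion(s): (0,1), (0,3), (2,3). Each pair (i,j) satisfies i < j and arr[i] > arr[j].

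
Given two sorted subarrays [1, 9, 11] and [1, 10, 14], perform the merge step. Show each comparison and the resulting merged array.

Merging process:

Compare 1 vs 1: take 1 from left. Merged: [1]
Compare 9 vs 1: take 1 from right. Merged: [1, 1]
Compare 9 vs 10: take 9 from left. Merged: [1, 1, 9]
Compare 11 vs 10: take 10 from right. Merged: [1, 1, 9, 10]
Compare 11 vs 14: take 11 from left. Merged: [1, 1, 9, 10, 11]
Append remaining from right: [14]. Merged: [1, 1, 9, 10, 11, 14]

Final merged array: [1, 1, 9, 10, 11, 14]
Total comparisons: 5

The merged array is [1, 1, 9, 10, 11, 14], requiring 5 comparisons. The merge step runs in O(n) time where n is the total number of elements.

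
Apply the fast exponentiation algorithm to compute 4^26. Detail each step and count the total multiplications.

Computing 4^26 by squaring (build up from 4^1; each line after the first costs one multiplication):

4^1 = 4
4^2 = (4^1)^2 = 4^2 = 16
4^3 = 4 * 4^2 = 4 * 16 = 64
4^6 = (4^3)^2 = 64^2 = 4096
4^12 = (4^6)^2 = 4096^2 = 16777216
4^13 = 4 * 4^12 = 4 * 16777216 = 67108864
4^26 = (4^13)^2 = 67108864^2 = 4503599627370496

Result: 4503599627370496
Multiplications needed: 6 (6 lines after 4^1)

4^26 = 4503599627370496. Using exponentiation by squaring, this requires 6 multiplications. The key idea: if the exponent is even, square the half-power; if odd, multiply by the base once.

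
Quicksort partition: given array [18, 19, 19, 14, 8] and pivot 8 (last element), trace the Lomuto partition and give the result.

Lomuto partition with pivot = 8:

Initial array: [18, 19, 19, 14, 8]

arr[0]=18 > 8: no swap
arr[1]=19 > 8: no swap
arr[2]=19 > 8: no swap
arr[3]=14 > 8: no swap

Place pivot at position 0: [8, 19, 19, 14, 18]
Pivot position: 0

After partitioning with pivot 8, the array becomes [8, 19, 19, 14, 18]. The pivot is placed at index 0. All elements to the left of the pivot are <= 8, and all elements to the right are > 8.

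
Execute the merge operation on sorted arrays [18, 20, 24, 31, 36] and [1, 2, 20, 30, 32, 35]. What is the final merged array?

Merging process:

Compare 18 vs 1: take 1 from right. Merged: [1]
Compare 18 vs 2: take 2 from right. Merged: [1, 2]
Compare 18 vs 20: take 18 from left. Merged: [1, 2, 18]
Compare 20 vs 20: take 20 from left. Merged: [1, 2, 18, 20]
Compare 24 vs 20: take 20 from right. Merged: [1, 2, 18, 20, 20]
Compare 24 vs 30: take 24 from left. Merged: [1, 2, 18, 20, 20, 24]
Compare 31 vs 30: take 30 from right. Merged: [1, 2, 18, 20, 20, 24, 30]
Compare 31 vs 32: take 31 from left. Merged: [1, 2, 18, 20, 20, 24, 30, 31]
Compare 36 vs 32: take 32 from right. Merged: [1, 2, 18, 20, 20, 24, 30, 31, 32]
Compare 36 vs 35: take 35 from right. Merged: [1, 2, 18, 20, 20, 24, 30, 31, 32, 35]
Append remaining from left: [36]. Merged: [1, 2, 18, 20, 20, 24, 30, 31, 32, 35, 36]

Final merged array: [1, 2, 18, 20, 20, 24, 30, 31, 32, 35, 36]
Total comparisons: 10

The merged array is [1, 2, 18, 20, 20, 24, 30, 31, 32, 35, 36], requiring 10 comparisons. The merge step runs in O(n) time where n is the total number of elements.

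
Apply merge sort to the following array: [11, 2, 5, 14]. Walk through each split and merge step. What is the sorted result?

Merge sort trace:

Split: [11, 2, 5, 14] -> [11, 2] and [5, 14]
  Split: [11, 2] -> [11] and [2]
  Merge: [11] + [2] -> [2, 11]
  Split: [5, 14] -> [5] and [14]
  Merge: [5] + [14] -> [5, 14]
Merge: [2, 11] + [5, 14] -> [2, 5, 11, 14]

Final sorted array: [2, 5, 11, 14]

The merge sort proceeds by recursively splitting the array and merging sorted halves.
After all merges, the sorted array is [2, 5, 11, 14].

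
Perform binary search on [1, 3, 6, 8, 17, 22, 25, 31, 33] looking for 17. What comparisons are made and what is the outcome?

Binary search for 17 in [1, 3, 6, 8, 17, 22, 25, 31, 33]:

lo=0, hi=8, mid=4, arr[mid]=17 -> Found target at index 4!

Binary search finds 17 at index 4 after 1 comparisons. The search repeatedly halves the search space by comparing with the middle element.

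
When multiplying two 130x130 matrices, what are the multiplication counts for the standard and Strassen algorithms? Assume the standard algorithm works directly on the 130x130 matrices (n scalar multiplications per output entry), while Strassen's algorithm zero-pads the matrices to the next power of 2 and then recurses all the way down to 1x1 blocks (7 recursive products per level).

Matrix multiplication for 130x130 matrices:

Strassen's algorithm requires power-of-2 dimensions. Pad 130x130 to 256x256 (next power of 2).

Standard algorithm: 130^3 = 2197000 multiplications
Strassen's algorithm: 7^(log2(256)) = 7^8 = 5764801 multiplications
Difference: 2197000 - 5764801 = -3567801 (Strassen uses MORE here due to padding overhead — for small or just-over-power-of-2 n, padding can outweigh the per-level savings)

Standard: 2197000 multiplications (130^3). Strassen: 5764801 multiplications (7^8, after padding to 256x256). Strassen reduces 8 recursive multiplications to 7 at each level.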